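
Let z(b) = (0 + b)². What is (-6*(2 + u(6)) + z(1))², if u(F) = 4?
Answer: 1225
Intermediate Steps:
z(b) = b²
(-6*(2 + u(6)) + z(1))² = (-6*(2 + 4) + 1²)² = (-6*6 + 1)² = (-36 + 1)² = (-35)² = 1225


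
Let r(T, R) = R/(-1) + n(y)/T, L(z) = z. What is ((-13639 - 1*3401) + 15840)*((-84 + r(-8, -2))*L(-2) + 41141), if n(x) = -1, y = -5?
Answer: -49565700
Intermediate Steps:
r(T, R) = -R - 1/T (r(T, R) = R/(-1) - 1/T = R*(-1) - 1/T = -R - 1/T)
((-13639 - 1*3401) + 15840)*((-84 + r(-8, -2))*L(-2) + 41141) = ((-13639 - 1*3401) + 15840)*((-84 + (-1*(-2) - 1/(-8)))*(-2) + 41141) = ((-13639 - 3401) + 15840)*((-84 + (2 - 1*(-⅛)))*(-2) + 41141) = (-17040 + 15840)*((-84 + (2 + ⅛))*(-2) + 41141) = -1200*((-84 + 17/8)*(-2) + 41141) = -1200*(-655/8*(-2) + 41141) = -1200*(655/4 + 41141) = -1200*165219/4 = -49565700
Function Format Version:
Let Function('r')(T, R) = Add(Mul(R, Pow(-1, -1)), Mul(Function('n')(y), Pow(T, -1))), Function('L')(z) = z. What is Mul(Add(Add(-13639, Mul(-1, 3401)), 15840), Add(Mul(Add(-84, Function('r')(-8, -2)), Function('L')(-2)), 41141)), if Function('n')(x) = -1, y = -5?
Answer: -49565700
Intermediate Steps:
Function('r')(T, R) = Add(Mul(-1, R), Mul(-1, Pow(T, -1))) (Function('r')(T, R) = Add(Mul(R, Pow(-1, -1)), Mul(-1, Pow(T, -1))) = Add(Mul(R, -1), Mul(-1, Pow(T, -1))) = Add(Mul(-1, R), Mul(-1, Pow(T, -1))))
Mul(Add(Add(-13639, Mul(-1, 3401)), 15840), Add(Mul(Add(-84, Function('r')(-8, -2)), Function('L')(-2)), 41141)) = Mul(Add(Add(-13639, Mul(-1, 3401)), 15840), Add(Mul(Add(-84, Add(Mul(-1, -2), Mul(-1, Pow(-8, -1)))), -2), 41141)) = Mul(Add(Add(-13639, -3401), 15840), Add(Mul(Add(-84, Add(2, Mul(-1, Rational(-1, 8)))), -2), 41141)) = Mul(Add(-17040, 15840), Add(Mul(Add(-84, Add(2, Rational(1, 8))), -2), 41141)) = Mul(-1200, Add(Mul(Add(-84, Rational(17, 8)), -2), 41141)) = Mul(-1200, Add(Mul(Rational(-655, 8), -2), 41141)) = Mul(-1200, Add(Rational(655, 4), 41141)) = Mul(-1200, Rational(165219, 4)) = -49565700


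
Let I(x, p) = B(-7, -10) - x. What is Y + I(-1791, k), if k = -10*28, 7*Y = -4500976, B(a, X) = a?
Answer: -4488488/7 ≈ -6.4121e+5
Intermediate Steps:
Y = -4500976/7 (Y = (1/7)*(-4500976) = -4500976/7 ≈ -6.4300e+5)
k = -280
I(x, p) = -7 - x
Y + I(-1791, k) = -4500976/7 + (-7 - 1*(-1791)) = -4500976/7 + (-7 + 1791) = -4500976/7 + 1784 = -4488488/7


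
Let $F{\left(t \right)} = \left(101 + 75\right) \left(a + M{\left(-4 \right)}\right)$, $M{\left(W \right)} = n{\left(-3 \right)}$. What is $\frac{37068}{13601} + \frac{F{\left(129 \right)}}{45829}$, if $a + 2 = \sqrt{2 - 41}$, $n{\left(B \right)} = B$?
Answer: $\frac{34424908}{12720821} + \frac{176 i \sqrt{39}}{45829} \approx 2.7062 + 0.023983 i$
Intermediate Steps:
$a = -2 + i \sqrt{39}$ ($a = -2 + \sqrt{2 - 41} = -2 + \sqrt{-39} = -2 + i \sqrt{39} \approx -2.0 + 6.245 i$)
$M{\left(W \right)} = -3$
$F{\left(t \right)} = -880 + 176 i \sqrt{39}$ ($F{\left(t \right)} = \left(101 + 75\right) \left(\left(-2 + i \sqrt{39}\right) - 3\right) = 176 \left(-5 + i \sqrt{39}\right) = -880 + 176 i \sqrt{39}$)
$\frac{37068}{13601} + \frac{F{\left(129 \right)}}{45829} = \frac{37068}{13601} + \frac{-880 + 176 i \sqrt{39}}{45829} = 37068 \cdot \frac{1}{13601} + \left(-880 + 176 i \sqrt{39}\right) \frac{1}{45829} = \frac{37068}{13601} - \left(\frac{880}{45829} - \frac{176 i \sqrt{39}}{45829}\right) = \frac{34424908}{12720821} + \frac{176 i \sqrt{39}}{45829}$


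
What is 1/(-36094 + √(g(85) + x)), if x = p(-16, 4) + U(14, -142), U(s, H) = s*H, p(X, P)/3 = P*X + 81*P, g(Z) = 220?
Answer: -18047/651388912 - I*√247/651388912 ≈ -2.7705e-5 - 2.4127e-8*I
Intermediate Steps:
p(X, P) = 243*P + 3*P*X (p(X, P) = 3*(P*X + 81*P) = 3*(81*P + P*X) = 243*P + 3*P*X)
U(s, H) = H*s
x = -1208 (x = 3*4*(81 - 16) - 142*14 = 3*4*65 - 1988 = 780 - 1988 = -1208)
1/(-36094 + √(g(85) + x)) = 1/(-36094 + √(220 - 1208)) = 1/(-36094 + √(-988)) = 1/(-36094 + 2*I*√247)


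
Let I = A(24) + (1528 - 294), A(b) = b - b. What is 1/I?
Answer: 1/1234 ≈ 0.00081037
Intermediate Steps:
A(b) = 0
I = 1234 (I = 0 + (1528 - 294) = 0 + 1234 = 1234)
1/I = 1/1234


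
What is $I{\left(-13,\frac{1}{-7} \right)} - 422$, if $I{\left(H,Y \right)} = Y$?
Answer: $- \frac{2955}{7} \approx -422.14$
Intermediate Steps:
$I{\left(-13,\frac{1}{-7} \right)} - 422 = \frac{1}{-7} - 422 = - \frac{1}{7} - 422 = - \frac{2955}{7}$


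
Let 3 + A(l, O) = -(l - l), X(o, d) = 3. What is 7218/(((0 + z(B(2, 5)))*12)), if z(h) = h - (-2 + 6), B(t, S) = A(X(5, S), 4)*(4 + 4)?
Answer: -1203/56 ≈ -21.482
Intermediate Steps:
A(l, O) = -3 (A(l, O) = -3 - (l - l) = -3 - 1*0 = -3 + 0 = -3)
B(t, S) = -24 (B(t, S) = -3*(4 + 4) = -3*8 = -24)
z(h) = -4 + h (z(h) = h - 1*4 = h - 4 = -4 + h)
7218/(((0 + z(B(2, 5)))*12)) = 7218/(((0 + (-4 - 24))*12)) = 7218/(((0 - 28)*12)) = 7218/((-28*12)) = 7218/(-336) = 7218*(-1/336) = -1203/56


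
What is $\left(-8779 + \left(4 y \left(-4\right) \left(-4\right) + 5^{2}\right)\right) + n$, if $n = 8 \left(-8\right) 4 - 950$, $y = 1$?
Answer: $-9896$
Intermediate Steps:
$n = -1206$ ($n = \left(-64\right) 4 - 950 = -256 - 950 = -1206$)
$\left(-8779 + \left(4 y \left(-4\right) \left(-4\right) + 5^{2}\right)\right) + n = \left(-8779 + \left(4 \cdot 1 \left(-4\right) \left(-4\right) + 5^{2}\right)\right) - 1206 = \left(-8779 + \left(4 \left(-4\right) \left(-4\right) + 25\right)\right) - 1206 = \left(-8779 + \left(\left(-16\right) \left(-4\right) + 25\right)\right) - 1206 = \left(-8779 + \left(64 + 25\right)\right) - 1206 = \left(-8779 + 89\right) - 1206 = -8690 - 1206 = -9896$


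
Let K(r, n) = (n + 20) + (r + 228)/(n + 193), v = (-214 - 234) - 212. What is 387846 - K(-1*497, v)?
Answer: 181422693/467 ≈ 3.8849e+5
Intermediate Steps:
v = -660 (v = -448 - 212 = -660)
K(r, n) = 20 + n + (228 + r)/(193 + n) (K(r, n) = (20 + n) + (228 + r)/(193 + n) = 20 + n + (228 + r)/(193 + n))
387846 - K(-1*497, v) = 387846 - (4088 - 1*497 + (-660)² + 213*(-660))/(193 - 660) = 387846 - (4088 - 497 + 435600 - 140580)/(-467) = 387846 - (-1)*298611/467 = 387846 - 1*(-298611/467) = 387846 + 298611/467 = 181422693/467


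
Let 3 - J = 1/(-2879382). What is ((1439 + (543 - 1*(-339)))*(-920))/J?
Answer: -6148401972240/8638147 ≈ -7.1177e+5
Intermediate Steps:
J = 8638147/2879382 (J = 3 - 1/(-2879382) = 3 - 1*(-1/2879382) = 3 + 1/2879382 = 8638147/2879382 ≈ 3.0000)
((1439 + (543 - 1*(-339)))*(-920))/J = ((1439 + (543 - 1*(-339)))*(-920))/(8638147/2879382) = ((1439 + (543 + 339))*(-920))*(2879382/8638147) = ((1439 + 882)*(-920))*(2879382/8638147) = (2321*(-920))*(2879382/8638147) = -2135320*2879382/8638147 = -6148401972240/8638147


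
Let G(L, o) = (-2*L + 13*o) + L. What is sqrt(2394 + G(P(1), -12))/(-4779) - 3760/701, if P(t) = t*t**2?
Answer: -3760/701 - sqrt(2237)/4779 ≈ -5.3737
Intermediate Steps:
P(t) = t**3
G(L, o) = -L + 13*o
sqrt(2394 + G(P(1), -12))/(-4779) - 3760/701 = sqrt(2394 + (-1*1**3 + 13*(-12)))/(-4779) - 3760/701 = sqrt(2394 + (-1*1 - 156))*(-1/4779) - 3760*1/701 = sqrt(2394 + (-1 - 156))*(-1/4779) - 3760/701 = sqrt(2394 - 157)*(-1/4779) - 3760/701 = sqrt(2237)*(-1/4779) - 3760/701 = -sqrt(2237)/4779 - 3760/701 = -3760/701 - sqrt(2237)/4779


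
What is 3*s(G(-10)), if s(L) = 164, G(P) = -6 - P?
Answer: 492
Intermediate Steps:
3*s(G(-10)) = 3*164 = 492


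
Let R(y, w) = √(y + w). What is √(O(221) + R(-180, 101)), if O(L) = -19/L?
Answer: √(-4199 + 48841*I*√79)/221 ≈ 2.0979 + 2.1183*I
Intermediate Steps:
R(y, w) = √(w + y)
√(O(221) + R(-180, 101)) = √(-19/221 + √(101 - 180)) = √(-19*1/221 + √(-79)) = √(-19/221 + I*√79)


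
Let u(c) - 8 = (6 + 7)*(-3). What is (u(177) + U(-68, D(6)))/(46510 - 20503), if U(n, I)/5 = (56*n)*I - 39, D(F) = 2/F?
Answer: -19718/78021 ≈ -0.25273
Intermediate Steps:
u(c) = -31 (u(c) = 8 + (6 + 7)*(-3) = 8 + 13*(-3) = 8 - 39 = -31)
U(n, I) = -195 + 280*I*n (U(n, I) = 5*((56*n)*I - 39) = 5*(56*I*n - 39) = 5*(-39 + 56*I*n) = -195 + 280*I*n)
(u(177) + U(-68, D(6)))/(46510 - 20503) = (-31 + (-195 + 280*(2/6)*(-68)))/(46510 - 20503) = (-31 + (-195 + 280*(2*(⅙))*(-68)))/26007 = (-31 + (-195 + 280*(⅓)*(-68)))*(1/26007) = (-31 + (-195 - 19040/3))*(1/26007) = (-31 - 19625/3)*(1/26007) = -19718/3*1/26007 = -19718/78021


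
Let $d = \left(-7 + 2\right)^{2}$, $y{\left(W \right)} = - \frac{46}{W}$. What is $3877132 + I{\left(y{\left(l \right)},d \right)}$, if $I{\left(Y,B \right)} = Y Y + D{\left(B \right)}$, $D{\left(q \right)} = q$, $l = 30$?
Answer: $\frac{872360854}{225} \approx 3.8772 \cdot 10^{6}$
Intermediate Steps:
$d = 25$ ($d = \left(-5\right)^{2} = 25$)
$I{\left(Y,B \right)} = B + Y^{2}$ ($I{\left(Y,B \right)} = Y Y + B = Y^{2} + B = B + Y^{2}$)
$3877132 + I{\left(y{\left(l \right)},d \right)} = 3877132 + \left(25 + \left(- \frac{46}{30}\right)^{2}\right) = 3877132 + \left(25 + \left(\left(-46\right) \frac{1}{30}\right)^{2}\right) = 3877132 + \left(25 + \left(- \frac{23}{15}\right)^{2}\right) = 3877132 + \left(25 + \frac{529}{225}\right) = 3877132 + \frac{6154}{225} = \frac{872360854}{225}$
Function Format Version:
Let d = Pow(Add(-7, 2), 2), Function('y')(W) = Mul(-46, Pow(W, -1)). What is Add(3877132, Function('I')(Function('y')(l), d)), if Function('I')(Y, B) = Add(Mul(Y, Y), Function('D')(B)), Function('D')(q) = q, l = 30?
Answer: Rational(872360854, 225) ≈ 3.8772e+6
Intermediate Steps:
d = 25 (d = Pow(-5, 2) = 25)
Function('I')(Y, B) = Add(B, Pow(Y, 2)) (Function('I')(Y, B) = Add(Mul(Y, Y), B) = Add(Pow(Y, 2), B) = Add(B, Pow(Y, 2)))
Add(3877132, Function('I')(Function('y')(l), d)) = Add(3877132, Add(25, Pow(Mul(-46, Pow(30, -1)), 2))) = Add(3877132, Add(25, Pow(Mul(-46, Rational(1, 30)), 2))) = Add(3877132, Add(25, Pow(Rational(-23, 15), 2))) = Add(3877132, Add(25, Rational(529, 225))) = Add(3877132, Rational(6154, 225)) = Rational(872360854, 225)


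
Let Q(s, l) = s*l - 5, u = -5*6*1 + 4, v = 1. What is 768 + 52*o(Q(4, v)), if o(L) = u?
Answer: -584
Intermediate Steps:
u = -26 (u = -30*1 + 4 = -30 + 4 = -26)
Q(s, l) = -5 + l*s (Q(s, l) = l*s - 5 = -5 + l*s)
o(L) = -26
768 + 52*o(Q(4, v)) = 768 + 52*(-26) = 768 - 1352 = -584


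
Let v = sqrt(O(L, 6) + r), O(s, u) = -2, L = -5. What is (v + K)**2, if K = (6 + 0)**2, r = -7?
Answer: 1287 + 216*I ≈ 1287.0 + 216.0*I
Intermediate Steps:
K = 36 (K = 6**2 = 36)
v = 3*I (v = sqrt(-2 - 7) = sqrt(-9) = 3*I ≈ 3.0*I)
(v + K)**2 = (3*I + 36)**2 = (36 + 3*I)**2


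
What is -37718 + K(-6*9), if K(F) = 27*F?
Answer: -39176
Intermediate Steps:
-37718 + K(-6*9) = -37718 + 27*(-6*9) = -37718 + 27*(-54) = -37718 - 1458 = -39176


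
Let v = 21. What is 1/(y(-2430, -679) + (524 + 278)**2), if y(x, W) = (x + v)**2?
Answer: 1/6446485 ≈ 1.5512e-7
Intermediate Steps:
y(x, W) = (21 + x)**2 (y(x, W) = (x + 21)**2 = (21 + x)**2)
1/(y(-2430, -679) + (524 + 278)**2) = 1/((21 - 2430)**2 + (524 + 278)**2) = 1/((-2409)**2 + 802**2) = 1/(5803281 + 643204) = 1/6446485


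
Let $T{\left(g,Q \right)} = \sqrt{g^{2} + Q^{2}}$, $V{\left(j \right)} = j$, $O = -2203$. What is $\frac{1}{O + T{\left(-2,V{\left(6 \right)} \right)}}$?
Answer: $- \frac{2203}{4853169} - \frac{2 \sqrt{10}}{4853169} \approx -0.00045523$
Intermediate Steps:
$T{\left(g,Q \right)} = \sqrt{Q^{2} + g^{2}}$
$\frac{1}{O + T{\left(-2,V{\left(6 \right)} \right)}} = \frac{1}{-2203 + \sqrt{6^{2} + \left(-2\right)^{2}}} = \frac{1}{-2203 + \sqrt{36 + 4}} = \frac{1}{-2203 + \sqrt{40}} = \frac{1}{-2203 + 2 \sqrt{10}}$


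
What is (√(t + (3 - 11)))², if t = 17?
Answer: 9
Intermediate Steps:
(√(t + (3 - 11)))² = (√(17 + (3 - 11)))² = (√(17 - 8))² = (√9)² = 3² = 9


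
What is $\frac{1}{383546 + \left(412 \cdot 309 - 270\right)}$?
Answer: $\frac{1}{510584} \approx 1.9585 \cdot 10^{-6}$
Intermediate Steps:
$\frac{1}{383546 + \left(412 \cdot 309 - 270\right)} = \frac{1}{383546 + \left(127308 - 270\right)} = \frac{1}{383546 + 127038} = \frac{1}{510584}$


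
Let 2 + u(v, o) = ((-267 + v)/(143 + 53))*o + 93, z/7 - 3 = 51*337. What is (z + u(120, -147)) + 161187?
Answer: 1126873/4 ≈ 2.8172e+5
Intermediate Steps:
z = 120330 (z = 21 + 7*(51*337) = 21 + 7*17187 = 21 + 120309 = 120330)
u(v, o) = 91 + o*(-267/196 + v/196) (u(v, o) = -2 + (((-267 + v)/(143 + 53))*o + 93) = -2 + (((-267 + v)/196)*o + 93) = -2 + (((-267 + v)*(1/196))*o + 93) = -2 + ((-267/196 + v/196)*o + 93) = -2 + (o*(-267/196 + v/196) + 93) = -2 + (93 + o*(-267/196 + v/196)) = 91 + o*(-267/196 + v/196))
(z + u(120, -147)) + 161187 = (120330 + (91 - 267/196*(-147) + (1/196)*(-147)*120)) + 161187 = (120330 + (91 + 801/4 - 90)) + 161187 = (120330 + 805/4) + 161187 = 482125/4 + 161187 = 1126873/4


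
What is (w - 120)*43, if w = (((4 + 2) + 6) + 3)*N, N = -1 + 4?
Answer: -3225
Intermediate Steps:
N = 3
w = 45 (w = (((4 + 2) + 6) + 3)*3 = ((6 + 6) + 3)*3 = (12 + 3)*3 = 15*3 = 45)
(w - 120)*43 = (45 - 120)*43 = -75*43 = -3225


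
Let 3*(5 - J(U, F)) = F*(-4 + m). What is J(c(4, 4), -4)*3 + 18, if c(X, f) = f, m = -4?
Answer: 1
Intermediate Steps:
J(U, F) = 5 + 8*F/3 (J(U, F) = 5 - F*(-4 - 4)/3 = 5 - F*(-8)/3 = 5 - (-8)*F/3 = 5 + 8*F/3)
J(c(4, 4), -4)*3 + 18 = (5 + (8/3)*(-4))*3 + 18 = (5 - 32/3)*3 + 18 = -17/3*3 + 18 = -17 + 18 = 1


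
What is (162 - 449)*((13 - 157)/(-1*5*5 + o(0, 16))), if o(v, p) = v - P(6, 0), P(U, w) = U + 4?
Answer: -5904/5 ≈ -1180.8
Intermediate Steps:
P(U, w) = 4 + U
o(v, p) = -10 + v (o(v, p) = v - (4 + 6) = v - 1*10 = v - 10 = -10 + v)
(162 - 449)*((13 - 157)/(-1*5*5 + o(0, 16))) = (162 - 449)*((13 - 157)/(-1*5*5 + (-10 + 0))) = -(-41328)/(-5*5 - 10) = -(-41328)/(-25 - 10) = -(-41328)/(-35) = -(-41328)*(-1)/35 = -287*144/35 = -5904/5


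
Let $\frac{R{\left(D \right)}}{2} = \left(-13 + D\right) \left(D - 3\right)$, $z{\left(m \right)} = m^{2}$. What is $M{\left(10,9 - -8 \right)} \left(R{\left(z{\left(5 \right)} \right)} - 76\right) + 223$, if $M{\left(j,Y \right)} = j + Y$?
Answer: $12427$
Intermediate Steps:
$R{\left(D \right)} = 2 \left(-13 + D\right) \left(-3 + D\right)$ ($R{\left(D \right)} = 2 \left(-13 + D\right) \left(D - 3\right) = 2 \left(-13 + D\right) \left(-3 + D\right)$)
$M{\left(j,Y \right)} = Y + j$
$M{\left(10,9 - -8 \right)} \left(R{\left(z{\left(5 \right)} \right)} - 76\right) + 223 = \left(\left(9 - -8\right) + 10\right) \left(\left(78 - 32 \cdot 5^{2} + 2 \left(5^{2}\right)^{2}\right) - 76\right) + 223 = \left(\left(9 + 8\right) + 10\right) \left(\left(78 - 800 + 2 \cdot 25^{2}\right) - 76\right) + 223 = \left(17 + 10\right) \left(\left(78 - 800 + 2 \cdot 625\right) - 76\right) + 223 = 27 \left(\left(78 - 800 + 1250\right) - 76\right) + 223 = 27 \left(528 - 76\right) + 223 = 27 \cdot 452 + 223 = 12204 + 223 = 12427$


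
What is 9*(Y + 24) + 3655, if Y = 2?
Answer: 3889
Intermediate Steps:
9*(Y + 24) + 3655 = 9*(2 + 24) + 3655 = 9*26 + 3655 = 234 + 3655 = 3889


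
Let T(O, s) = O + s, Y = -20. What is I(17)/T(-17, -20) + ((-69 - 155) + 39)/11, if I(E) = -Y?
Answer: -7065/407 ≈ -17.359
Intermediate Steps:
I(E) = 20 (I(E) = -1*(-20) = 20)
I(17)/T(-17, -20) + ((-69 - 155) + 39)/11 = 20/(-17 - 20) + ((-69 - 155) + 39)/11 = 20/(-37) + (-224 + 39)*(1/11) = 20*(-1/37) - 185*1/11 = -20/37 - 185/11 = -7065/407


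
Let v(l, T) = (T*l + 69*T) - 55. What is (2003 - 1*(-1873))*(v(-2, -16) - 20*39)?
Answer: -7391532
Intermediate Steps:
v(l, T) = -55 + 69*T + T*l (v(l, T) = (69*T + T*l) - 55 = -55 + 69*T + T*l)
(2003 - 1*(-1873))*(v(-2, -16) - 20*39) = (2003 - 1*(-1873))*((-55 + 69*(-16) - 16*(-2)) - 20*39) = (2003 + 1873)*((-55 - 1104 + 32) - 780) = 3876*(-1127 - 780) = 3876*(-1907) = -7391532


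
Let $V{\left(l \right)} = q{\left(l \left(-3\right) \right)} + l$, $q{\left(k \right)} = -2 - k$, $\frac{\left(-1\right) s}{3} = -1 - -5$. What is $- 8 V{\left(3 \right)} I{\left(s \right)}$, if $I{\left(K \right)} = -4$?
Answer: $320$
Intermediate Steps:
$s = -12$ ($s = - 3 \left(-1 - -5\right) = - 3 \left(-1 + 5\right) = \left(-3\right) 4 = -12$)
$V{\left(l \right)} = -2 + 4 l$ ($V{\left(l \right)} = \left(-2 - l \left(-3\right)\right) + l = \left(-2 - - 3 l\right) + l = \left(-2 + 3 l\right) + l = -2 + 4 l$)
$- 8 V{\left(3 \right)} I{\left(s \right)} = - 8 \left(-2 + 4 \cdot 3\right) \left(-4\right) = - 8 \left(-2 + 12\right) \left(-4\right) = \left(-8\right) 10 \left(-4\right) = \left(-80\right) \left(-4\right) = 320$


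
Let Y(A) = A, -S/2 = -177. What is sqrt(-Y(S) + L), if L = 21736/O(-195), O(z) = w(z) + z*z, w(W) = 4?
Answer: I*sqrt(511129915370)/38029 ≈ 18.8*I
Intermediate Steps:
S = 354 (S = -2*(-177) = 354)
O(z) = 4 + z**2 (O(z) = 4 + z*z = 4 + z**2)
L = 21736/38029 (L = 21736/(4 + (-195)**2) = 21736/(4 + 38025) = 21736/38029 ≈ 0.57156)
sqrt(-Y(S) + L) = sqrt(-1*354 + 21736/38029) = sqrt(-354 + 21736/38029) = sqrt(-13440530/38029) = I*sqrt(511129915370)/38029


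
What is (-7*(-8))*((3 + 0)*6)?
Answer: 1008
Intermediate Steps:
(-7*(-8))*((3 + 0)*6) = 56*(3*6) = 56*18 = 1008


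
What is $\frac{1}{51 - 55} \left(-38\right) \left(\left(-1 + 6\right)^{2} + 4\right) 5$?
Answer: $\frac{2755}{2} \approx 1377.5$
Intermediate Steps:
$\frac{1}{51 - 55} \left(-38\right) \left(\left(-1 + 6\right)^{2} + 4\right) 5 = \frac{1}{-4} \left(-38\right) \left(5^{2} + 4\right) 5 = \left(- \frac{1}{4}\right) \left(-38\right) \left(25 + 4\right) 5 = \frac{19 \cdot 29 \cdot 5}{2} = \frac{19}{2} \cdot 145 = \frac{2755}{2}$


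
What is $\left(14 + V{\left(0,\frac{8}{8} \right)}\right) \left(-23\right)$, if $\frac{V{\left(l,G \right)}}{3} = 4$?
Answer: $-598$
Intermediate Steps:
$V{\left(l,G \right)} = 12$ ($V{\left(l,G \right)} = 3 \cdot 4 = 12$)
$\left(14 + V{\left(0,\frac{8}{8} \right)}\right) \left(-23\right) = \left(14 + 12\right) \left(-23\right) = 26 \left(-23\right) = -598$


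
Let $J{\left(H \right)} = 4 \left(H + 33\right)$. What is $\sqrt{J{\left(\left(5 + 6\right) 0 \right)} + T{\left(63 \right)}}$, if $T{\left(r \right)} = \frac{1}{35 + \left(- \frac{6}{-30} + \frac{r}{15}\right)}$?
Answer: $\frac{\sqrt{5123773}}{197} \approx 11.49$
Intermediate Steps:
$T{\left(r \right)} = \frac{1}{\frac{176}{5} + \frac{r}{15}}$ ($T{\left(r \right)} = \frac{1}{35 + \left(\left(-6\right) \left(- \frac{1}{30}\right) + r \frac{1}{15}\right)} = \frac{1}{35 + \left(\frac{1}{5} + \frac{r}{15}\right)} = \frac{1}{\frac{176}{5} + \frac{r}{15}}$)
$J{\left(H \right)} = 132 + 4 H$ ($J{\left(H \right)} = 4 \left(33 + H\right) = 132 + 4 H$)
$\sqrt{J{\left(\left(5 + 6\right) 0 \right)} + T{\left(63 \right)}} = \sqrt{\left(132 + 4 \left(5 + 6\right) 0\right) + \frac{15}{528 + 63}} = \sqrt{\left(132 + 4 \cdot 11 \cdot 0\right) + \frac{15}{591}} = \sqrt{\left(132 + 4 \cdot 0\right) + 15 \cdot \frac{1}{591}} = \sqrt{\left(132 + 0\right) + \frac{5}{197}} = \sqrt{132 + \frac{5}{197}} = \sqrt{\frac{26009}{197}} = \frac{\sqrt{5123773}}{197}$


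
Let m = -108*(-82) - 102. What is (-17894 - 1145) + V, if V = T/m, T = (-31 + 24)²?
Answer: -166667357/8754 ≈ -19039.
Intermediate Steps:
m = 8754 (m = 8856 - 102 = 8754)
T = 49 (T = (-7)² = 49)
V = 49/8754 ≈ 0.0055974
(-17894 - 1145) + V = (-17894 - 1145) + 49/8754 = -19039 + 49/8754 = -166667357/8754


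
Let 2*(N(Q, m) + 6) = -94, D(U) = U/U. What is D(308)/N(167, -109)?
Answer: -1/53 ≈ -0.018868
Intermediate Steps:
D(U) = 1
N(Q, m) = -53 (N(Q, m) = -6 + (1/2)*(-94) = -6 - 47 = -53)
D(308)/N(167, -109) = 1/(-53) = 1*(-1/53) = -1/53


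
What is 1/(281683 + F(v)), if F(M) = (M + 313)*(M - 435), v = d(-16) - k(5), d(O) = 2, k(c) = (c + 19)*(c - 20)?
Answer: 1/232408 ≈ 4.3028e-6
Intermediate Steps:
k(c) = (-20 + c)*(19 + c) (k(c) = (19 + c)*(-20 + c) = (-20 + c)*(19 + c))
v = 362 (v = 2 - (-380 + 5**2 - 1*5) = 2 - (-380 + 25 - 5) = 2 - 1*(-360) = 2 + 360 = 362)
F(M) = (-435 + M)*(313 + M) (F(M) = (313 + M)*(-435 + M) = (-435 + M)*(313 + M))
1/(281683 + F(v)) = 1/(281683 + (-136155 + 362**2 - 122*362)) = 1/(281683 + (-136155 + 131044 - 44164)) = 1/(281683 - 49275) = 1/232408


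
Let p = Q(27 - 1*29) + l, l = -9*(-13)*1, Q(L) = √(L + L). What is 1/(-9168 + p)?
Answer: -9051/81920605 - 2*I/81920605 ≈ -0.00011049 - 2.4414e-8*I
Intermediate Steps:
Q(L) = √2*√L (Q(L) = √(2*L) = √2*√L)
l = 117 (l = 117*1 = 117)
p = 117 + 2*I (p = √2*√(27 - 1*29) + 117 = √2*√(27 - 29) + 117 = √2*√(-2) + 117 = √2*(I*√2) + 117 = 2*I + 117 = 117 + 2*I ≈ 117.0 + 2.0*I)
1/(-9168 + p) = 1/(-9168 + (117 + 2*I)) = 1/(-9051 + 2*I) = (-9051 - 2*I)/81920605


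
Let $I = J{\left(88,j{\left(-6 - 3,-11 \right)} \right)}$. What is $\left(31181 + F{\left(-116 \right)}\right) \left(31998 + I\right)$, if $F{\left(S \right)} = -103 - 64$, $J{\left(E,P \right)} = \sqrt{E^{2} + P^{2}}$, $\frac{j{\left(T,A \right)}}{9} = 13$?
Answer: $992385972 + 31014 \sqrt{21433} \approx 9.9693 \cdot 10^{8}$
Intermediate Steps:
$j{\left(T,A \right)} = 117$ ($j{\left(T,A \right)} = 9 \cdot 13 = 117$)
$F{\left(S \right)} = -167$ ($F{\left(S \right)} = -103 - 64 = -167$)
$I = \sqrt{21433}$ ($I = \sqrt{88^{2} + 117^{2}} = \sqrt{7744 + 13689} = \sqrt{21433} \approx 146.4$)
$\left(31181 + F{\left(-116 \right)}\right) \left(31998 + I\right) = \left(31181 - 167\right) \left(31998 + \sqrt{21433}\right) = 31014 \left(31998 + \sqrt{21433}\right) = 992385972 + 31014 \sqrt{21433}$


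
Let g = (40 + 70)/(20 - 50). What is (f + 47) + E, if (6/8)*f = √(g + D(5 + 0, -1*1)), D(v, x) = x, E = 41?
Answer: 88 + 4*I*√42/9 ≈ 88.0 + 2.8803*I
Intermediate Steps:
g = -11/3 (g = 110/(-30) = 110*(-1/30) = -11/3 ≈ -3.6667)
f = 4*I*√42/9 (f = 4*√(-11/3 - 1*1)/3 = 4*√(-11/3 - 1)/3 = 4*√(-14/3)/3 = 4*(I*√42/3)/3 = 4*I*√42/9 ≈ 2.8803*I)
(f + 47) + E = (4*I*√42/9 + 47) + 41 = (47 + 4*I*√42/9) + 41 = 88 + 4*I*√42/9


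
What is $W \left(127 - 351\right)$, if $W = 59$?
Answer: $-13216$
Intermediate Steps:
$W \left(127 - 351\right) = 59 \left(127 - 351\right) = 59 \left(-224\right) = -13216$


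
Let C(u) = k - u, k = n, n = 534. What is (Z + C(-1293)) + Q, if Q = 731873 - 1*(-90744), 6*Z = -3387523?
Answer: 1559141/6 ≈ 2.5986e+5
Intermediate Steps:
Z = -3387523/6 (Z = (⅙)*(-3387523) = -3387523/6 ≈ -5.6459e+5)
Q = 822617 (Q = 731873 + 90744 = 822617)
k = 534
C(u) = 534 - u
(Z + C(-1293)) + Q = (-3387523/6 + (534 - 1*(-1293))) + 822617 = (-3387523/6 + (534 + 1293)) + 822617 = (-3387523/6 + 1827) + 822617 = -3376561/6 + 822617 = 1559141/6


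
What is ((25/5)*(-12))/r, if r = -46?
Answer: 30/23 ≈ 1.3043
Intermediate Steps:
((25/5)*(-12))/r = ((25/5)*(-12))/(-46) = ((25*(1/5))*(-12))*(-1/46) = (5*(-12))*(-1/46) = -60*(-1/46) = 30/23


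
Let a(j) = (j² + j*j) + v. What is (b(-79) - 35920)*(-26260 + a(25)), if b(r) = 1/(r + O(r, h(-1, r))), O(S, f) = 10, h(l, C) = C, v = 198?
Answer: 61496070572/69 ≈ 8.9125e+8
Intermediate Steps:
b(r) = 1/(10 + r) (b(r) = 1/(r + 10) = 1/(10 + r))
a(j) = 198 + 2*j² (a(j) = (j² + j*j) + 198 = (j² + j²) + 198 = 2*j² + 198 = 198 + 2*j²)
(b(-79) - 35920)*(-26260 + a(25)) = (1/(10 - 79) - 35920)*(-26260 + (198 + 2*25²)) = (1/(-69) - 35920)*(-26260 + (198 + 2*625)) = (-1/69 - 35920)*(-26260 + (198 + 1250)) = -2478481*(-26260 + 1448)/69 = -2478481/69*(-24812) = 61496070572/69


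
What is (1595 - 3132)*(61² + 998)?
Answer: -7253103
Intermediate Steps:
(1595 - 3132)*(61² + 998) = -1537*(3721 + 998) = -1537*4719 = -7253103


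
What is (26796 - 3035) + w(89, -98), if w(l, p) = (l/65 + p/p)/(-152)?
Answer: 117379263/4940 ≈ 23761.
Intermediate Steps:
w(l, p) = -1/152 - l/9880 (w(l, p) = (l*(1/65) + 1)*(-1/152) = (l/65 + 1)*(-1/152) = (1 + l/65)*(-1/152) = -1/152 - l/9880)
(26796 - 3035) + w(89, -98) = (26796 - 3035) + (-1/152 - 1/9880*89) = 23761 + (-1/152 - 89/9880) = 23761 - 77/4940 = 117379263/4940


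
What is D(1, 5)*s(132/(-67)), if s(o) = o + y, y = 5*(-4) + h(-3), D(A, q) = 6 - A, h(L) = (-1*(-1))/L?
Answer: -22415/201 ≈ -111.52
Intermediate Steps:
h(L) = 1/L
y = -61/3 (y = 5*(-4) + 1/(-3) = -20 - ⅓ = -61/3 ≈ -20.333)
s(o) = -61/3 + o (s(o) = o - 61/3 = -61/3 + o)
D(1, 5)*s(132/(-67)) = (6 - 1*1)*(-61/3 + 132/(-67)) = (6 - 1)*(-61/3 + 132*(-1/67)) = 5*(-61/3 - 132/67) = 5*(-4483/201) = -22415/201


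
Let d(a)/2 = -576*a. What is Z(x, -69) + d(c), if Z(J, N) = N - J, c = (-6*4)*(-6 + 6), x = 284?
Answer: -353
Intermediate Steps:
c = 0 (c = -24*0 = 0)
d(a) = -1152*a (d(a) = 2*(-576*a) = -1152*a)
Z(x, -69) + d(c) = (-69 - 1*284) - 1152*0 = (-69 - 284) + 0 = -353 + 0 = -353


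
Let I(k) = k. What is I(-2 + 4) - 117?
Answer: -115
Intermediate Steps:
I(-2 + 4) - 117 = (-2 + 4) - 117 = 2 - 117 = -115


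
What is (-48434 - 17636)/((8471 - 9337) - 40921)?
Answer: 66070/41787 ≈ 1.5811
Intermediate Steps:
(-48434 - 17636)/((8471 - 9337) - 40921) = -66070/(-866 - 40921) = -66070/(-41787) = -66070*(-1/41787) = 66070/41787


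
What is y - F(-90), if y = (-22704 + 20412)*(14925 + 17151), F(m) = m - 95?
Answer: -73518007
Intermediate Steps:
F(m) = -95 + m
y = -73518192 (y = -2292*32076 = -73518192)
y - F(-90) = -73518192 - (-95 - 90) = -73518192 - 1*(-185) = -73518192 + 185 = -73518007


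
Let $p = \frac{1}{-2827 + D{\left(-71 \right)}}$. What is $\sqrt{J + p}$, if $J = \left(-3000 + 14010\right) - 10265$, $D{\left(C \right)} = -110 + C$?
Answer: $\frac{\sqrt{105325073}}{376} \approx 27.295$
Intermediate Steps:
$J = 745$ ($J = 11010 - 10265 = 745$)
$p = - \frac{1}{3008}$ ($p = \frac{1}{-2827 - 181} = \frac{1}{-3008} = - \frac{1}{3008} \approx -0.00033245$)
$\sqrt{J + p} = \sqrt{745 - \frac{1}{3008}} = \sqrt{\frac{2240959}{3008}} = \frac{\sqrt{105325073}}{376}$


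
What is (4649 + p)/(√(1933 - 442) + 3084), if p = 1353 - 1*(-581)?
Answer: 6767324/3169855 - 6583*√1491/9509565 ≈ 2.1082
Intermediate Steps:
p = 1934 (p = 1353 + 581 = 1934)
(4649 + p)/(√(1933 - 442) + 3084) = (4649 + 1934)/(√(1933 - 442) + 3084) = 6583/(√1491 + 3084) = 6583/(3084 + √1491)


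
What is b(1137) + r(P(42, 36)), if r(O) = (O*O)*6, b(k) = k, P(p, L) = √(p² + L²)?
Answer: 19497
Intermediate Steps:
P(p, L) = √(L² + p²)
r(O) = 6*O² (r(O) = O²*6 = 6*O²)
b(1137) + r(P(42, 36)) = 1137 + 6*(√(36² + 42²))² = 1137 + 6*(√(1296 + 1764))² = 1137 + 6*(√3060)² = 1137 + 6*(6*√85)² = 1137 + 6*3060 = 1137 + 18360 = 19497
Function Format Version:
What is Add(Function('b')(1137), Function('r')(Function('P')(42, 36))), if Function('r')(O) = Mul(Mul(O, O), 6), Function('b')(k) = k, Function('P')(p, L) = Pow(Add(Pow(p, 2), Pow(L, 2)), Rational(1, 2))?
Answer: 19497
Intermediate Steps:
Function('P')(p, L) = Pow(Add(Pow(L, 2), Pow(p, 2)), Rational(1, 2))
Function('r')(O) = Mul(6, Pow(O, 2)) (Function('r')(O) = Mul(Pow(O, 2), 6) = Mul(6, Pow(O, 2)))
Add(Function('b')(1137), Function('r')(Function('P')(42, 36))) = Add(1137, Mul(6, Pow(Pow(Add(Pow(36, 2), Pow(42, 2)), Rational(1, 2)), 2))) = Add(1137, Mul(6, Pow(Pow(Add(1296, 1764), Rational(1, 2)), 2))) = Add(1137, Mul(6, Pow(Pow(3060, Rational(1, 2)), 2))) = Add(1137, Mul(6, Pow(Mul(6, Pow(85, Rational(1, 2))), 2))) = Add(1137, Mul(6, 3060)) = Add(1137, 18360) = 19497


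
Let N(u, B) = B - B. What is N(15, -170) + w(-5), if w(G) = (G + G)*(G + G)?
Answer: 100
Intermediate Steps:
w(G) = 4*G**2 (w(G) = (2*G)*(2*G) = 4*G**2)
N(u, B) = 0
N(15, -170) + w(-5) = 0 + 4*(-5)**2 = 0 + 4*25 = 0 + 100 = 100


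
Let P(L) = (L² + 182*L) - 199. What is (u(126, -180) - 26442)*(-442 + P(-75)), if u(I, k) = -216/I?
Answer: 229161228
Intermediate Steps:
P(L) = -199 + L² + 182*L
(u(126, -180) - 26442)*(-442 + P(-75)) = (-216/126 - 26442)*(-442 + (-199 + (-75)² + 182*(-75))) = (-216*1/126 - 26442)*(-442 + (-199 + 5625 - 13650)) = (-12/7 - 26442)*(-442 - 8224) = -185106/7*(-8666) = 229161228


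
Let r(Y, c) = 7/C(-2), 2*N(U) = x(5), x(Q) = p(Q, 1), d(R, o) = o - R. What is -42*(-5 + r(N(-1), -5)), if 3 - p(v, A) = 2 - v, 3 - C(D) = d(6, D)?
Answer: 2016/11 ≈ 183.27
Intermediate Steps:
C(D) = 9 - D (C(D) = 3 - (D - 1*6) = 3 - (D - 6) = 3 - (-6 + D) = 3 + (6 - D) = 9 - D)
p(v, A) = 1 + v (p(v, A) = 3 - (2 - v) = 3 + (-2 + v) = 1 + v)
x(Q) = 1 + Q
N(U) = 3 (N(U) = (1 + 5)/2 = (½)*6 = 3)
r(Y, c) = 7/11 (r(Y, c) = 7/(9 - 1*(-2)) = 7/(9 + 2) = 7/11)
-42*(-5 + r(N(-1), -5)) = -42*(-5 + 7/11) = -42*(-48/11) = 2016/11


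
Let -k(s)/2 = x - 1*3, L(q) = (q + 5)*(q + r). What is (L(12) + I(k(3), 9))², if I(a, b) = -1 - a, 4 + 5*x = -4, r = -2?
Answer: 638401/25 ≈ 25536.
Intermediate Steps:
L(q) = (-2 + q)*(5 + q) (L(q) = (q + 5)*(q - 2) = (5 + q)*(-2 + q) = (-2 + q)*(5 + q))
x = -8/5 (x = -⅘ + (⅕)*(-4) = -⅘ - ⅘ = -8/5 ≈ -1.6000)
k(s) = 46/5 (k(s) = -2*(-8/5 - 1*3) = -2*(-8/5 - 3) = -2*(-23/5) = 46/5)
(L(12) + I(k(3), 9))² = ((-10 + 12² + 3*12) + (-1 - 1*46/5))² = ((-10 + 144 + 36) + (-1 - 46/5))² = (170 - 51/5)² = (799/5)² = 638401/25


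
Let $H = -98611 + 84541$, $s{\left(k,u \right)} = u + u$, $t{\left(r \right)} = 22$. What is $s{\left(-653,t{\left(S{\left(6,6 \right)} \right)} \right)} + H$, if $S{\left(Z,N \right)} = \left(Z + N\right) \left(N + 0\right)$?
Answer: $-14026$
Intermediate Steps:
$S{\left(Z,N \right)} = N \left(N + Z\right)$ ($S{\left(Z,N \right)} = \left(N + Z\right) N = N \left(N + Z\right)$)
$s{\left(k,u \right)} = 2 u$
$H = -14070$
$s{\left(-653,t{\left(S{\left(6,6 \right)} \right)} \right)} + H = 2 \cdot 22 - 14070 = 44 - 14070 = -14026$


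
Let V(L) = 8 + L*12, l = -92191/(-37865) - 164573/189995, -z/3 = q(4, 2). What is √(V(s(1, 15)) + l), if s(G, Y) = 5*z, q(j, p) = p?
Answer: 4*I*√1813691276309012451/287766427 ≈ 18.72*I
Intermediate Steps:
z = -6 (z = -3*2 = -6)
s(G, Y) = -30 (s(G, Y) = 5*(-6) = -30)
l = 451370896/287766427 (l = -92191*(-1/37865) - 164573*1/189995 = 92191/37865 - 164573/189995 = 451370896/287766427 ≈ 1.5685)
V(L) = 8 + 12*L
√(V(s(1, 15)) + l) = √((8 + 12*(-30)) + 451370896/287766427) = √((8 - 360) + 451370896/287766427) = √(-352 + 451370896/287766427) = √(-100842411408/287766427) = 4*I*√1813691276309012451/287766427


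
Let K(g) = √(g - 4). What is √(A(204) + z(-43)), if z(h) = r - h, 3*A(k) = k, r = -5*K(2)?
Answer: √(111 - 5*I*√2) ≈ 10.541 - 0.33541*I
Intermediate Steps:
K(g) = √(-4 + g)
r = -5*I*√2 (r = -5*√(-4 + 2) = -5*I*√2 ≈ -7.0711*I)
A(k) = k/3
z(h) = -h - 5*I*√2 (z(h) = -5*I*√2 - h = -h - 5*I*√2)
√(A(204) + z(-43)) = √((⅓)*204 + (-1*(-43) - 5*I*√2)) = √(68 + (43 - 5*I*√2)) = √(111 - 5*I*√2)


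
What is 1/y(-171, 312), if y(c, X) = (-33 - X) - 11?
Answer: -1/356 ≈ -0.0028090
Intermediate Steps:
y(c, X) = -44 - X
1/y(-171, 312) = 1/(-44 - 1*312) = 1/(-44 - 312) = 1/(-356) = -1/356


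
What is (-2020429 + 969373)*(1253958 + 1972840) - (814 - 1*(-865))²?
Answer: -3391548217729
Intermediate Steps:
(-2020429 + 969373)*(1253958 + 1972840) - (814 - 1*(-865))² = -1051056*3226798 - (814 + 865)² = -3391545398688 - 1*1679² = -3391545398688 - 1*2819041 = -3391545398688 - 2819041 = -3391548217729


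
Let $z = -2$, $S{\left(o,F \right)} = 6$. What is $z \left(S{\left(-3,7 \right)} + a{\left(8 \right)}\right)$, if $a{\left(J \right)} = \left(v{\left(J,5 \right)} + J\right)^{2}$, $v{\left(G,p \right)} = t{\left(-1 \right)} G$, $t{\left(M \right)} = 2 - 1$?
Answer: $-524$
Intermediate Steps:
$t{\left(M \right)} = 1$ ($t{\left(M \right)} = 2 - 1 = 1$)
$v{\left(G,p \right)} = G$ ($v{\left(G,p \right)} = 1 G = G$)
$a{\left(J \right)} = 4 J^{2}$ ($a{\left(J \right)} = \left(J + J\right)^{2} = \left(2 J\right)^{2} = 4 J^{2}$)
$z \left(S{\left(-3,7 \right)} + a{\left(8 \right)}\right) = - 2 \left(6 + 4 \cdot 8^{2}\right) = - 2 \left(6 + 4 \cdot 64\right) = - 2 \left(6 + 256\right) = \left(-2\right) 262 = -524$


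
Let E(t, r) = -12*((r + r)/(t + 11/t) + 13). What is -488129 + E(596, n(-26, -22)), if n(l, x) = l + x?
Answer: -57817109701/118409 ≈ -4.8828e+5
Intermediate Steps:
E(t, r) = -156 - 24*r/(t + 11/t) (E(t, r) = -12*((2*r)/(t + 11/t) + 13) = -12*(2*r/(t + 11/t) + 13) = -12*(13 + 2*r/(t + 11/t)) = -156 - 24*r/(t + 11/t))
-488129 + E(596, n(-26, -22)) = -488129 + 12*(-143 - 13*596**2 - 2*(-26 - 22)*596)/(11 + 596**2) = -488129 + 12*(-143 - 13*355216 - 2*(-48)*596)/(11 + 355216) = -488129 + 12*(-143 - 4617808 + 57216)/355227 = -488129 + 12*(1/355227)*(-4560735) = -488129 - 18242940/118409 = -57817109701/118409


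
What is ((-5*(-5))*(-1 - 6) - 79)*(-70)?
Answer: 17780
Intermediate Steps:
((-5*(-5))*(-1 - 6) - 79)*(-70) = (25*(-7) - 79)*(-70) = (-175 - 79)*(-70) = -254*(-70) = 17780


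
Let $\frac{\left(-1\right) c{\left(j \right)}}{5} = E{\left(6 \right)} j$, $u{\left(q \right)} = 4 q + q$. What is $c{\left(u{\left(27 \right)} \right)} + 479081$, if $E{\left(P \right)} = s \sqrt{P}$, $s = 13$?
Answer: $479081 - 8775 \sqrt{6} \approx 4.5759 \cdot 10^{5}$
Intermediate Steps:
$E{\left(P \right)} = 13 \sqrt{P}$
$u{\left(q \right)} = 5 q$
$c{\left(j \right)} = - 65 j \sqrt{6}$ ($c{\left(j \right)} = - 5 \cdot 13 \sqrt{6} j = - 5 \cdot 13 j \sqrt{6} = - 65 j \sqrt{6}$)
$c{\left(u{\left(27 \right)} \right)} + 479081 = - 65 \cdot 5 \cdot 27 \sqrt{6} + 479081 = \left(-65\right) 135 \sqrt{6} + 479081 = - 8775 \sqrt{6} + 479081 = 479081 - 8775 \sqrt{6}$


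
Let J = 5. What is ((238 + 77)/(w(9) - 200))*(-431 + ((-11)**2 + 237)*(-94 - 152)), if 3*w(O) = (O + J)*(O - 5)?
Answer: 83631555/544 ≈ 1.5373e+5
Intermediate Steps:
w(O) = (-5 + O)*(5 + O)/3 (w(O) = ((O + 5)*(O - 5))/3 = ((5 + O)*(-5 + O))/3 = ((-5 + O)*(5 + O))/3 = (-5 + O)*(5 + O)/3)
((238 + 77)/(w(9) - 200))*(-431 + ((-11)**2 + 237)*(-94 - 152)) = ((238 + 77)/((-25/3 + (1/3)*9**2) - 200))*(-431 + ((-11)**2 + 237)*(-94 - 152)) = (315/((-25/3 + (1/3)*81) - 200))*(-431 + (121 + 237)*(-246)) = (315/((-25/3 + 27) - 200))*(-431 + 358*(-246)) = (315/(56/3 - 200))*(-431 - 88068) = (315/(-544/3))*(-88499) = (315*(-3/544))*(-88499) = -945/544*(-88499) = 83631555/544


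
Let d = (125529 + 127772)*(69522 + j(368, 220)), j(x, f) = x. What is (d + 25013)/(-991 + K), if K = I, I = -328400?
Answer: -1967025767/36599 ≈ -53745.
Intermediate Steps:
d = 17703206890 (d = (125529 + 127772)*(69522 + 368) = 253301*69890 = 17703206890)
K = -328400
(d + 25013)/(-991 + K) = (17703206890 + 25013)/(-991 - 328400) = 17703231903/(-329391) = 17703231903*(-1/329391) = -1967025767/36599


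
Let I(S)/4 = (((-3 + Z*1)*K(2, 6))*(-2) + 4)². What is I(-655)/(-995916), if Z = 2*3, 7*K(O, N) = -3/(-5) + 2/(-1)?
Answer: -676/6224475 ≈ -0.00010860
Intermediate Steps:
K(O, N) = -⅕ (K(O, N) = (-3/(-5) + 2/(-1))/7 = (-3*(-⅕) + 2*(-1))/7 = (⅗ - 2)/7 = (⅐)*(-7/5) = -⅕)
Z = 6
I(S) = 2704/25 (I(S) = 4*(((-3 + 6*1)*(-⅕))*(-2) + 4)² = 4*(((-3 + 6)*(-⅕))*(-2) + 4)² = 4*((3*(-⅕))*(-2) + 4)² = 4*(-⅗*(-2) + 4)² = 4*(6/5 + 4)² = 4*(26/5)² = 4*(676/25) = 2704/25)
I(-655)/(-995916) = (2704/25)/(-995916) = (2704/25)*(-1/995916) = -676/6224475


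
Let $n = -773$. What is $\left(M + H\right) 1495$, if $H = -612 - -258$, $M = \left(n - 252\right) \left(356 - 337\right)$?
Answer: $-29644355$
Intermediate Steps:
$M = -19475$ ($M = \left(-773 - 252\right) \left(356 - 337\right) = - 1025 \left(356 - 337\right) = \left(-1025\right) 19 = -19475$)
$H = -354$ ($H = -612 + 258 = -354$)
$\left(M + H\right) 1495 = \left(-19475 - 354\right) 1495 = \left(-19829\right) 1495 = -29644355$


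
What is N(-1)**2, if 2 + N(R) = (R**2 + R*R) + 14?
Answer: 196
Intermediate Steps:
N(R) = 12 + 2*R**2 (N(R) = -2 + ((R**2 + R*R) + 14) = -2 + ((R**2 + R**2) + 14) = -2 + (2*R**2 + 14) = -2 + (14 + 2*R**2) = 12 + 2*R**2)
N(-1)**2 = (12 + 2*(-1)**2)**2 = (12 + 2*1)**2 = (12 + 2)**2 = 14**2 = 196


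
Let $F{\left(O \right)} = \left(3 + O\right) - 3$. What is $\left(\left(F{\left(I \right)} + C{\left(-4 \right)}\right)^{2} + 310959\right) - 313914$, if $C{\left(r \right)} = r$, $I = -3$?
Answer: $-2906$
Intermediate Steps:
$F{\left(O \right)} = O$
$\left(\left(F{\left(I \right)} + C{\left(-4 \right)}\right)^{2} + 310959\right) - 313914 = \left(\left(-3 - 4\right)^{2} + 310959\right) - 313914 = \left(\left(-7\right)^{2} + 310959\right) - 313914 = \left(49 + 310959\right) - 313914 = 311008 - 313914 = -2906$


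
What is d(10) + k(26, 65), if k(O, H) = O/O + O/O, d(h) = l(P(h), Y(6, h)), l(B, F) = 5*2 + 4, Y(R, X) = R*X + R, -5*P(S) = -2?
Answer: 16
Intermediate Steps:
P(S) = ⅖ (P(S) = -⅕*(-2) = ⅖)
Y(R, X) = R + R*X
l(B, F) = 14 (l(B, F) = 10 + 4 = 14)
d(h) = 14
k(O, H) = 2 (k(O, H) = 1 + 1 = 2)
d(10) + k(26, 65) = 14 + 2 = 16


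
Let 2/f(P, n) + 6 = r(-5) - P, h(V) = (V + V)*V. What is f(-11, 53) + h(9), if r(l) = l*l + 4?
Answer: 2755/17 ≈ 162.06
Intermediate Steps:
h(V) = 2*V² (h(V) = (2*V)*V = 2*V²)
r(l) = 4 + l² (r(l) = l² + 4 = 4 + l²)
f(P, n) = 2/(23 - P) (f(P, n) = 2/(-6 + ((4 + (-5)²) - P)) = 2/(-6 + ((4 + 25) - P)) = 2/(-6 + (29 - P)) = 2/(23 - P))
f(-11, 53) + h(9) = -2/(-23 - 11) + 2*9² = -2/(-34) + 2*81 = -2*(-1/34) + 162 = 1/17 + 162 = 2755/17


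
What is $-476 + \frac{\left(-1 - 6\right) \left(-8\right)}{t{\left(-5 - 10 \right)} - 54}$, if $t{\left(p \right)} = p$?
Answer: $- \frac{32900}{69} \approx -476.81$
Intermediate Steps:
$-476 + \frac{\left(-1 - 6\right) \left(-8\right)}{t{\left(-5 - 10 \right)} - 54} = -476 + \frac{\left(-1 - 6\right) \left(-8\right)}{\left(-5 - 10\right) - 54} = -476 + \frac{\left(-7\right) \left(-8\right)}{\left(-5 - 10\right) - 54} = -476 + \frac{56}{-15 - 54} = -476 + \frac{56}{-69} = -476 + 56 \left(- \frac{1}{69}\right) = -476 - \frac{56}{69} = - \frac{32900}{69}$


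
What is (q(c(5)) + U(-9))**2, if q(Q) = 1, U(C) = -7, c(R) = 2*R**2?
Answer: 36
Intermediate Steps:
(q(c(5)) + U(-9))**2 = (1 - 7)**2 = (-6)**2 = 36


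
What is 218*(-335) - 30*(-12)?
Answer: -72670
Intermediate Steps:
218*(-335) - 30*(-12) = -73030 + 360 = -72670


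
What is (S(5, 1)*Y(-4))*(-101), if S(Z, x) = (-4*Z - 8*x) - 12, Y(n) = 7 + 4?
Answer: 44440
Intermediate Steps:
Y(n) = 11
S(Z, x) = -12 - 8*x - 4*Z (S(Z, x) = (-8*x - 4*Z) - 12 = -12 - 8*x - 4*Z)
(S(5, 1)*Y(-4))*(-101) = ((-12 - 8*1 - 4*5)*11)*(-101) = ((-12 - 8 - 20)*11)*(-101) = -40*11*(-101) = -440*(-101) = 44440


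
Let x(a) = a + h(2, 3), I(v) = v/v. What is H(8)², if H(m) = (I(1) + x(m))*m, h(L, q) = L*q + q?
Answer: 20736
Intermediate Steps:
h(L, q) = q + L*q
I(v) = 1
x(a) = 9 + a (x(a) = a + 3*(1 + 2) = a + 3*3 = a + 9 = 9 + a)
H(m) = m*(10 + m) (H(m) = (1 + (9 + m))*m = (10 + m)*m = m*(10 + m))
H(8)² = (8*(10 + 8))² = (8*18)² = 144² = 20736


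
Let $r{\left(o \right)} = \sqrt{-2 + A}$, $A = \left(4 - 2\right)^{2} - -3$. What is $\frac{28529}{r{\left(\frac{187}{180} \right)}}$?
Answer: $\frac{28529 \sqrt{5}}{5} \approx 12759.0$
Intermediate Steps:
$A = 7$ ($A = 2^{2} + 3 = 4 + 3 = 7$)
$r{\left(o \right)} = \sqrt{5}$ ($r{\left(o \right)} = \sqrt{-2 + 7} = \sqrt{5}$)
$\frac{28529}{r{\left(\frac{187}{180} \right)}} = \frac{28529}{\sqrt{5}} = 28529 \frac{\sqrt{5}}{5} = \frac{28529 \sqrt{5}}{5}$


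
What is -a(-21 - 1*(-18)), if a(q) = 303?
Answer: -303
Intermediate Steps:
-a(-21 - 1*(-18)) = -1*303 = -303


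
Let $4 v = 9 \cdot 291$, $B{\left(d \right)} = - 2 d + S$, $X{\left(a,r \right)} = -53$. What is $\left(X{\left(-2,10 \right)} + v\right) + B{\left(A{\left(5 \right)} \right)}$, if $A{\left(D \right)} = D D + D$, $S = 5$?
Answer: $\frac{2187}{4} \approx 546.75$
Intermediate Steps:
$A{\left(D \right)} = D + D^{2}$ ($A{\left(D \right)} = D^{2} + D = D + D^{2}$)
$B{\left(d \right)} = 5 - 2 d$ ($B{\left(d \right)} = - 2 d + 5 = 5 - 2 d$)
$v = \frac{2619}{4}$ ($v = \frac{9 \cdot 291}{4} = \frac{1}{4} \cdot 2619 = \frac{2619}{4} \approx 654.75$)
$\left(X{\left(-2,10 \right)} + v\right) + B{\left(A{\left(5 \right)} \right)} = \left(-53 + \frac{2619}{4}\right) + \left(5 - 2 \cdot 5 \left(1 + 5\right)\right) = \frac{2407}{4} + \left(5 - 2 \cdot 5 \cdot 6\right) = \frac{2407}{4} + \left(5 - 60\right) = \frac{2407}{4} - 55 = \frac{2187}{4}$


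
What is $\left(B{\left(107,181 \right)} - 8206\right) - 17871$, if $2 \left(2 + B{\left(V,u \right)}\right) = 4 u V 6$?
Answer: $206325$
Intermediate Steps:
$B{\left(V,u \right)} = -2 + 12 V u$ ($B{\left(V,u \right)} = -2 + \frac{4 u V 6}{2} = -2 + \frac{4 V u 6}{2} = -2 + \frac{24 V u}{2} = -2 + 12 V u$)
$\left(B{\left(107,181 \right)} - 8206\right) - 17871 = \left(\left(-2 + 12 \cdot 107 \cdot 181\right) - 8206\right) - 17871 = \left(\left(-2 + 232404\right) - 8206\right) - 17871 = \left(232402 - 8206\right) - 17871 = 224196 - 17871 = 206325$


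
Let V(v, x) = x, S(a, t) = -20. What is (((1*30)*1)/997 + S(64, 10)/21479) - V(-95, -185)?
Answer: 3962318585/21414563 ≈ 185.03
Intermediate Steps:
(((1*30)*1)/997 + S(64, 10)/21479) - V(-95, -185) = (((1*30)*1)/997 - 20/21479) - 1*(-185) = ((30*1)*(1/997) - 20*1/21479) + 185 = (30*(1/997) - 20/21479) + 185 = (30/997 - 20/21479) + 185 = 624430/21414563 + 185 = 3962318585/21414563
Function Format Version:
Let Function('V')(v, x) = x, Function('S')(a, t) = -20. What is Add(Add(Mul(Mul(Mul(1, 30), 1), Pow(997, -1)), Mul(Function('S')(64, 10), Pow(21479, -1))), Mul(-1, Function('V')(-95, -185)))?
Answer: Rational(3962318585, 21414563) ≈ 185.03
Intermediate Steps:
Add(Add(Mul(Mul(Mul(1, 30), 1), Pow(997, -1)), Mul(Function('S')(64, 10), Pow(21479, -1))), Mul(-1, Function('V')(-95, -185))) = Add(Add(Mul(Mul(Mul(1, 30), 1), Pow(997, -1)), Mul(-20, Pow(21479, -1))), Mul(-1, -185)) = Add(Add(Mul(Mul(30, 1), Rational(1, 997)), Mul(-20, Rational(1, 21479))), 185) = Add(Add(Mul(30, Rational(1, 997)), Rational(-20, 21479)), 185) = Add(Add(Rational(30, 997), Rational(-20, 21479)), 185) = Add(Rational(624430, 21414563), 185) = Rational(3962318585, 21414563)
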